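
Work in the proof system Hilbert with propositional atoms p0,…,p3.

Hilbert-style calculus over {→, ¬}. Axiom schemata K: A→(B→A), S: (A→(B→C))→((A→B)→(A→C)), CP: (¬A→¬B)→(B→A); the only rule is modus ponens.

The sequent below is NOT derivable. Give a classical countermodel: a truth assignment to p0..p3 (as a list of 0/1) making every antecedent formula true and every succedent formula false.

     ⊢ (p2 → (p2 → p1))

Truth-table refutation:
  v=0000: Γ:[] Δ:[(p2 → (p2 → p1))=T] refutes=False
  v=0001: Γ:[] Δ:[(p2 → (p2 → p1))=T] refutes=False
  v=0010: Γ:[] Δ:[(p2 → (p2 → p1))=F] refutes=True  ← countermodel

Result: [0, 0, 1, 0]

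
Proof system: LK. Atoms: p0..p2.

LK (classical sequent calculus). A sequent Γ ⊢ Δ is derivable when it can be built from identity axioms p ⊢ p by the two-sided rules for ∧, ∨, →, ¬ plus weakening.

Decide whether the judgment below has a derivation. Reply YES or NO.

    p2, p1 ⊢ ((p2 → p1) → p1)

Derivation (root first):
[WL] p2, p1 ⊢ ((p2 → p1) → p1)
  [→R] p2 ⊢ ((p2 → p1) → p1)
    [→L] p2, (p2 → p1) ⊢ p1
      [Ax] p2 ⊢ p2
      [Ax] p1 ⊢ p1

Result: YES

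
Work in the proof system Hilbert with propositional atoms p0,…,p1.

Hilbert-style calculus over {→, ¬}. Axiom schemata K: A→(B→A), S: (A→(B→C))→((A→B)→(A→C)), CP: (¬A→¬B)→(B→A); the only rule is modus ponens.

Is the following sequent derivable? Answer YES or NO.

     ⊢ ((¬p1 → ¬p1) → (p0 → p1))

Enumerate valuations to refute Γ ⊢ Δ:
  v=00: Γ:[] Δ:[((¬p1 → ¬p1) → (p0 → p1))=T] refutes=False
  v=01: Γ:[] Δ:[((¬p1 → ¬p1) → (p0 → p1))=T] refutes=False
  v=10: Γ:[] Δ:[((¬p1 → ¬p1) → (p0 → p1))=F] refutes=True  ← countermodel

Result: NO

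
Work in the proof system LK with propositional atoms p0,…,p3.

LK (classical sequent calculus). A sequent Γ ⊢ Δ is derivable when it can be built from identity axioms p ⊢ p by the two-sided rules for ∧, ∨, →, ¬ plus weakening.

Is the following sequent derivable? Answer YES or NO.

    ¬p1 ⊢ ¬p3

Truth-table refutation:
  v=0000: Γ:[¬p1=T] Δ:[¬p3=T] refutes=False
  v=0001: Γ:[¬p1=T] Δ:[¬p3=F] refutes=True  ← countermodel

Result: NO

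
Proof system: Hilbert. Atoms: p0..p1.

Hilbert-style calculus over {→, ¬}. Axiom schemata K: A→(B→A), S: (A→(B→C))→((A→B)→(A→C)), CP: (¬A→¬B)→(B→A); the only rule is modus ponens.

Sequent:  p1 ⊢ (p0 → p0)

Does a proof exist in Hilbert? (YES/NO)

Derivation trace:
[MP] p1 ⊢ (p0 → p0)
  [MP]  ⊢ ((p0 → p1) → (p0 → p0))
    [S]  ⊢ ((p0 → (p1 → p0)) → ((p0 → p1) → (p0 → p0)))
    [K]  ⊢ (p0 → (p1 → p0))
  [MP] p1 ⊢ (p0 → p1)
    [K]  ⊢ (p1 → (p0 → p1))
    [Hyp] p1 ⊢ p1

Result: YES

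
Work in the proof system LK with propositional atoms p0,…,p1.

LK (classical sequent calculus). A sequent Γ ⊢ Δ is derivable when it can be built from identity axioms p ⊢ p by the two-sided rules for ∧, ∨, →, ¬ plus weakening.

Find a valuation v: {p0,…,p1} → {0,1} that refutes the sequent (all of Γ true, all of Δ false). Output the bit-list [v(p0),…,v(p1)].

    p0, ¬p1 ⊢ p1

Truth-table refutation:
  v=00: Γ:[p0=F, ¬p1=T] Δ:[p1=F] refutes=False
  v=01: Γ:[p0=F, ¬p1=F] Δ:[p1=T] refutes=False
  v=10: Γ:[p0=T, ¬p1=T] Δ:[p1=F] refutes=True  ← countermodel

Result: [1, 0]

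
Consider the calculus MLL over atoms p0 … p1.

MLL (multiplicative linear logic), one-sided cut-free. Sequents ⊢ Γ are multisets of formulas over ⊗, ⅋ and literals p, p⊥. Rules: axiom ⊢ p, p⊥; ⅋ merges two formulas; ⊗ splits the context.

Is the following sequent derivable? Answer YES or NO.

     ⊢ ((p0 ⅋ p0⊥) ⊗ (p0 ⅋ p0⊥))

Proof tree:
[⊗]  ⊢ ((p0 ⅋ p0⊥) ⊗ (p0 ⅋ p0⊥))
  [⅋]  ⊢ (p0 ⅋ p0⊥)
    [Ax]  ⊢ p0, p0⊥
  [⅋]  ⊢ (p0 ⅋ p0⊥)
    [Ax]  ⊢ p0, p0⊥

Result: YES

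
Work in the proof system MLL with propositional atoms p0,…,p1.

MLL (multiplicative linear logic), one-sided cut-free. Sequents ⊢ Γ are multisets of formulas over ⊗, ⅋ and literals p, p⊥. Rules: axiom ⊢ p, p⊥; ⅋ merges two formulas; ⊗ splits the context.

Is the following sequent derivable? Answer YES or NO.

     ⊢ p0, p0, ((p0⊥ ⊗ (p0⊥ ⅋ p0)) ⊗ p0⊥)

Proof tree:
[⊗]  ⊢ p0, p0, ((p0⊥ ⊗ (p0⊥ ⅋ p0)) ⊗ p0⊥)
  [⊗]  ⊢ p0, (p0⊥ ⊗ (p0⊥ ⅋ p0))
    [Ax]  ⊢ p0, p0⊥
    [⅋]  ⊢ (p0⊥ ⅋ p0)
      [Ax]  ⊢ p0, p0⊥
  [Ax]  ⊢ p0, p0⊥

Result: YES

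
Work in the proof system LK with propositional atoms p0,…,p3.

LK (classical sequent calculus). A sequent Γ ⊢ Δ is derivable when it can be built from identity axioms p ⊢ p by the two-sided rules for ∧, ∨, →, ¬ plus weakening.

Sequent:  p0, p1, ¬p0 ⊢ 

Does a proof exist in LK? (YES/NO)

Derivation trace:
[¬L] p0, p1, ¬p0 ⊢ 
  [WL] p0, p1 ⊢ p0
    [Ax] p0 ⊢ p0

Result: YES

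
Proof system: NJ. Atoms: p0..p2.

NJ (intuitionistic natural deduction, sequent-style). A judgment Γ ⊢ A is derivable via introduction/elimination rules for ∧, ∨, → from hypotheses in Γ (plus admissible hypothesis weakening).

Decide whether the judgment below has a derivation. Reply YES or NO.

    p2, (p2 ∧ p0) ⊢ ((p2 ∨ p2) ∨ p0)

Proof tree:
[Wk] p2, (p2 ∧ p0) ⊢ ((p2 ∨ p2) ∨ p0)
  [∨I₁] p2 ⊢ ((p2 ∨ p2) ∨ p0)
    [∨I₁] p2 ⊢ (p2 ∨ p2)
      [Ax] p2 ⊢ p2

Result: YES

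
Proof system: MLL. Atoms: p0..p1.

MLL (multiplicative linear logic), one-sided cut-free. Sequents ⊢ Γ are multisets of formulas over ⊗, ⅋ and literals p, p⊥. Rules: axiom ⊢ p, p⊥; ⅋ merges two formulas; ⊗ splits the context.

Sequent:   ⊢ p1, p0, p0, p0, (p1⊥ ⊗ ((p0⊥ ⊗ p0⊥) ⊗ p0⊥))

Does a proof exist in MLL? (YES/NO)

Derivation (root first):
[⊗]  ⊢ p1, p0, p0, p0, (p1⊥ ⊗ ((p0⊥ ⊗ p0⊥) ⊗ p0⊥))
  [Ax]  ⊢ p1, p1⊥
  [⊗]  ⊢ p0, p0, p0, ((p0⊥ ⊗ p0⊥) ⊗ p0⊥)
    [⊗]  ⊢ p0, p0, (p0⊥ ⊗ p0⊥)
      [Ax]  ⊢ p0, p0⊥
      [Ax]  ⊢ p0, p0⊥
    [Ax]  ⊢ p0, p0⊥

Result: YES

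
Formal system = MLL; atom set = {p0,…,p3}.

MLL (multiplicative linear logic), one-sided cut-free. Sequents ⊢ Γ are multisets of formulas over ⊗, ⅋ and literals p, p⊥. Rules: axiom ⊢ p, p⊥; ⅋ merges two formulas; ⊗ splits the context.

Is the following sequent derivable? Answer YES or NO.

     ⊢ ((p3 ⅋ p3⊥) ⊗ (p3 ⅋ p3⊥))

Proof tree:
[⊗]  ⊢ ((p3 ⅋ p3⊥) ⊗ (p3 ⅋ p3⊥))
  [⅋]  ⊢ (p3 ⅋ p3⊥)
    [Ax]  ⊢ p3, p3⊥
  [⅋]  ⊢ (p3 ⅋ p3⊥)
    [Ax]  ⊢ p3, p3⊥

Result: YES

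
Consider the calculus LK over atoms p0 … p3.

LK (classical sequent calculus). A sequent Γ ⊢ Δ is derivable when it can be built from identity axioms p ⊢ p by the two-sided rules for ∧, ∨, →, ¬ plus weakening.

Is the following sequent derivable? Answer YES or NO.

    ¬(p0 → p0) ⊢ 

Derivation trace:
[¬L] ¬(p0 → p0) ⊢ 
  [→R]  ⊢ (p0 → p0)
    [Ax] p0 ⊢ p0

Result: YES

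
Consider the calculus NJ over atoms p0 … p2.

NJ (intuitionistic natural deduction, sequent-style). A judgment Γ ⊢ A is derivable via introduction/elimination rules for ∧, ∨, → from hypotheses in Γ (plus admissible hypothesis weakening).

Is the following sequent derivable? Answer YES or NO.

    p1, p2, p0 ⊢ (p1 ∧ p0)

Proof tree:
[∧I] p1, p2, p0 ⊢ (p1 ∧ p0)
  [Ax] p1 ⊢ p1
  [Wk] p0, p2 ⊢ p0
    [Ax] p0 ⊢ p0

Result: YES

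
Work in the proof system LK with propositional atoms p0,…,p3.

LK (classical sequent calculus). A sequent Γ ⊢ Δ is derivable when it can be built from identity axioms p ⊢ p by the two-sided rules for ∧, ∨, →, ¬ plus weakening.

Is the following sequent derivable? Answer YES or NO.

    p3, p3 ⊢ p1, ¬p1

Derivation (root first):
[WL] p3, p3 ⊢ p1, ¬p1
  [¬R] p3 ⊢ p1, ¬p1
    [WL] p1, p3 ⊢ p1
      [Ax] p1 ⊢ p1

Result: YES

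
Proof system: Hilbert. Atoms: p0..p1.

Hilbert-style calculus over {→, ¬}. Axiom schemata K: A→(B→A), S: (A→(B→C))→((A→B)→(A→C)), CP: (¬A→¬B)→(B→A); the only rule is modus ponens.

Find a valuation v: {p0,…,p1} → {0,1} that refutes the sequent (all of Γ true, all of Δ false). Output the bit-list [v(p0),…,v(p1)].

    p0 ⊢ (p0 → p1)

Truth-table refutation:
  v=00: Γ:[p0=F] Δ:[(p0 → p1)=T] refutes=False
  v=01: Γ:[p0=F] Δ:[(p0 → p1)=T] refutes=False
  v=10: Γ:[p0=T] Δ:[(p0 → p1)=F] refutes=True  ← countermodel

Result: [1, 0]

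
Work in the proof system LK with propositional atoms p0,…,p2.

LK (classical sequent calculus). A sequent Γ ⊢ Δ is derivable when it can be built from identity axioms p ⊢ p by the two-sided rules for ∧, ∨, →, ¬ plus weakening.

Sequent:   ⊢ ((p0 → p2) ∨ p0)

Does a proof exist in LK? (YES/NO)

Derivation trace:
[∨R]  ⊢ ((p0 → p2) ∨ p0)
  [→R]  ⊢ p0, (p0 → p2)
    [WR] p0 ⊢ p0, p2
      [Ax] p0 ⊢ p0

Result: YES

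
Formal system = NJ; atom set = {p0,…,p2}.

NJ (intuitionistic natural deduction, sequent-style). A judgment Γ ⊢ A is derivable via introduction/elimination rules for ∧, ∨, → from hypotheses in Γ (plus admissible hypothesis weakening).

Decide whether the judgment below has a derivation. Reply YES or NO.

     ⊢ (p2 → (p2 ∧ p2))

Proof tree:
[→I]  ⊢ (p2 → (p2 ∧ p2))
  [∧I] p2 ⊢ (p2 ∧ p2)
    [Ax] p2 ⊢ p2
    [Ax] p2 ⊢ p2

Result: YES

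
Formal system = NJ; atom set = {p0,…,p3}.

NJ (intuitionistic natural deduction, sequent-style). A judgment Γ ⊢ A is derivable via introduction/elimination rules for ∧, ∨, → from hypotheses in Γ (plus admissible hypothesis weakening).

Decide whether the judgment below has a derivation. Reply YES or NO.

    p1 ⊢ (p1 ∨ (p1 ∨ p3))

Proof tree:
[∨I₂] p1 ⊢ (p1 ∨ (p1 ∨ p3))
  [∨I₁] p1 ⊢ (p1 ∨ p3)
    [Ax] p1 ⊢ p1

Result: YES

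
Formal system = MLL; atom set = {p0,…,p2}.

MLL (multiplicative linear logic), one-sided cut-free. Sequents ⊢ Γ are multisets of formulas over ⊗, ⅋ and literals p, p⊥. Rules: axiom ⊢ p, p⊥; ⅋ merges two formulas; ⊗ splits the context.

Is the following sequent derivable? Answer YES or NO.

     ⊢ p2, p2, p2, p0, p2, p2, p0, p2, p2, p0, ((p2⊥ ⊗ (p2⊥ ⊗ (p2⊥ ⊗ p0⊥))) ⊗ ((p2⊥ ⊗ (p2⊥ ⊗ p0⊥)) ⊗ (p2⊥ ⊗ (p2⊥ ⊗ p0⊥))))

Proof tree:
[⊗]  ⊢ p2, p2, p2, p0, p2, p2, p0, p2, p2, p0, ((p2⊥ ⊗ (p2⊥ ⊗ (p2⊥ ⊗ p0⊥))) ⊗ ((p2⊥ ⊗ (p2⊥ ⊗ p0⊥)) ⊗ (p2⊥ ⊗ (p2⊥ ⊗ p0⊥))))
  [⊗]  ⊢ p2, p2, p2, p0, (p2⊥ ⊗ (p2⊥ ⊗ (p2⊥ ⊗ p0⊥)))
    [Ax]  ⊢ p2, p2⊥
    [⊗]  ⊢ p2, p2, p0, (p2⊥ ⊗ (p2⊥ ⊗ p0⊥))
      [Ax]  ⊢ p2, p2⊥
      [⊗]  ⊢ p2, p0, (p2⊥ ⊗ p0⊥)
        [Ax]  ⊢ p2, p2⊥
        [Ax]  ⊢ p0, p0⊥
  [⊗]  ⊢ p2, p2, p0, p2, p2, p0, ((p2⊥ ⊗ (p2⊥ ⊗ p0⊥)) ⊗ (p2⊥ ⊗ (p2⊥ ⊗ p0⊥)))
    [⊗]  ⊢ p2, p2, p0, (p2⊥ ⊗ (p2⊥ ⊗ p0⊥))
      [Ax]  ⊢ p2, p2⊥
      [⊗]  ⊢ p2, p0, (p2⊥ ⊗ p0⊥)
        [Ax]  ⊢ p2, p2⊥
        [Ax]  ⊢ p0, p0⊥
    [⊗]  ⊢ p2, p2, p0, (p2⊥ ⊗ (p2⊥ ⊗ p0⊥))
      [Ax]  ⊢ p2, p2⊥
      [⊗]  ⊢ p2, p0, (p2⊥ ⊗ p0⊥)
        [Ax]  ⊢ p2, p2⊥
        [Ax]  ⊢ p0, p0⊥

Result: YES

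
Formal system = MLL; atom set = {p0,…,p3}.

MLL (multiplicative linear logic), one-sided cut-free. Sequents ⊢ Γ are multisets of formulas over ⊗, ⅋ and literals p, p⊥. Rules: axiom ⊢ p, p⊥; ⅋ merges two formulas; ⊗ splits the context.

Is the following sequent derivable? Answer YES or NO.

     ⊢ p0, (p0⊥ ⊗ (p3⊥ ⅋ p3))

Proof tree:
[⊗]  ⊢ p0, (p0⊥ ⊗ (p3⊥ ⅋ p3))
  [Ax]  ⊢ p0, p0⊥
  [⅋]  ⊢ (p3⊥ ⅋ p3)
    [Ax]  ⊢ p3, p3⊥

Result: YES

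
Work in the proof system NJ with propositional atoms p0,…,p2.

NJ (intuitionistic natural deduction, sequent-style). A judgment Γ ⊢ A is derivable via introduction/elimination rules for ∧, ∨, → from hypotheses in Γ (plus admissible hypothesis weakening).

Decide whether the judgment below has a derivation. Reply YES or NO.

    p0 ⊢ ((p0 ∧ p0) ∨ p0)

Proof tree:
[∨I₁] p0 ⊢ ((p0 ∧ p0) ∨ p0)
  [∧I] p0 ⊢ (p0 ∧ p0)
    [Ax] p0 ⊢ p0
    [Ax] p0 ⊢ p0

Result: YES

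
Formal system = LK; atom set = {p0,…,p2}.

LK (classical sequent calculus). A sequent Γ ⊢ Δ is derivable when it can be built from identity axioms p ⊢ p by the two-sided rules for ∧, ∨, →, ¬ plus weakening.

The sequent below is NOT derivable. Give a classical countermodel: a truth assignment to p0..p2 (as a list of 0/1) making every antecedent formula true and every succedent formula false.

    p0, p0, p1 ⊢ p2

Search for a countermodel by truth-table:
  v=000: Γ:[p0=F, p0=F, p1=F] Δ:[p2=F] refutes=False
  v=001: Γ:[p0=F, p0=F, p1=F] Δ:[p2=T] refutes=False
  v=010: Γ:[p0=F, p0=F, p1=T] Δ:[p2=F] refutes=False
  v=011: Γ:[p0=F, p0=F, p1=T] Δ:[p2=T] refutes=False
  v=100: Γ:[p0=T, p0=T, p1=F] Δ:[p2=F] refutes=False
  v=101: Γ:[p0=T, p0=T, p1=F] Δ:[p2=T] refutes=False
  v=110: Γ:[p0=T, p0=T, p1=T] Δ:[p2=F] refutes=True  ← countermodel

Result: [1, 1, 0]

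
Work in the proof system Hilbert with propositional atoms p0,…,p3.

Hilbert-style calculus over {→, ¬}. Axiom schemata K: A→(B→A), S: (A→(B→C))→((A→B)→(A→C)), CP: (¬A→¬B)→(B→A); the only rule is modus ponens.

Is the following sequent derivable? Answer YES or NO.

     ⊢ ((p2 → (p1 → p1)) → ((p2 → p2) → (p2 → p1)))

Enumerate valuations to refute Γ ⊢ Δ:
  v=0000: Γ:[] Δ:[((p2 → (p1 → p1)) → ((p2 → p2) → (p2 → p1)))=T] refutes=False
  v=0001: Γ:[] Δ:[((p2 → (p1 → p1)) → ((p2 → p2) → (p2 → p1)))=T] refutes=False
  v=0010: Γ:[] Δ:[((p2 → (p1 → p1)) → ((p2 → p2) → (p2 → p1)))=F] refutes=True  ← countermodel

Result: NO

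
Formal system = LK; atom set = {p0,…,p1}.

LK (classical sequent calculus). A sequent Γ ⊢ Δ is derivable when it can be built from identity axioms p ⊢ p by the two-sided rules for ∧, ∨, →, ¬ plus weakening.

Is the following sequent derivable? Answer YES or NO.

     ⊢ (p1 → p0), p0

Truth-table refutation:
  v=00: Γ:[] Δ:[(p1 → p0)=T, p0=F] refutes=False
  v=01: Γ:[] Δ:[(p1 → p0)=F, p0=F] refutes=True  ← countermodel

Result: NO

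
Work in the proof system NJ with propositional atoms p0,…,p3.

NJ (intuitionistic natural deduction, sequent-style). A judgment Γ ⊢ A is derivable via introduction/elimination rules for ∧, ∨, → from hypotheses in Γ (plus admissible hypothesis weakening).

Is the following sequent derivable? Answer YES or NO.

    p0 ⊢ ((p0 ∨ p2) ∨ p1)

Proof tree:
[∨I₁] p0 ⊢ ((p0 ∨ p2) ∨ p1)
  [∨I₁] p0 ⊢ (p0 ∨ p2)
    [Ax] p0 ⊢ p0

Result: YES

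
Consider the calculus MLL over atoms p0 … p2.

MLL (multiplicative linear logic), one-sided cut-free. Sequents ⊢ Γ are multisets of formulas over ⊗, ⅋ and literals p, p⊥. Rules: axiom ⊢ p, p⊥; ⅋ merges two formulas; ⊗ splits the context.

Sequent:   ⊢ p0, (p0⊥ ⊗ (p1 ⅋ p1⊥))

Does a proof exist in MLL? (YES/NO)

Derivation trace:
[⊗]  ⊢ p0, (p0⊥ ⊗ (p1 ⅋ p1⊥))
  [Ax]  ⊢ p0, p0⊥
  [⅋]  ⊢ (p1 ⅋ p1⊥)
    [Ax]  ⊢ p1, p1⊥

Result: YES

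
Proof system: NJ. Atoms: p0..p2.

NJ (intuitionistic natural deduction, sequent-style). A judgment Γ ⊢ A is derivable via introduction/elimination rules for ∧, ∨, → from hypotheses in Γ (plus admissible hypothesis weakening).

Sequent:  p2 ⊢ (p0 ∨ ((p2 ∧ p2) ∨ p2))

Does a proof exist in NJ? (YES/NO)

Proof tree:
[∨I₂] p2 ⊢ (p0 ∨ ((p2 ∧ p2) ∨ p2))
  [∨I₁] p2 ⊢ ((p2 ∧ p2) ∨ p2)
    [∧I] p2 ⊢ (p2 ∧ p2)
      [Ax] p2 ⊢ p2
      [Ax] p2 ⊢ p2

Result: YES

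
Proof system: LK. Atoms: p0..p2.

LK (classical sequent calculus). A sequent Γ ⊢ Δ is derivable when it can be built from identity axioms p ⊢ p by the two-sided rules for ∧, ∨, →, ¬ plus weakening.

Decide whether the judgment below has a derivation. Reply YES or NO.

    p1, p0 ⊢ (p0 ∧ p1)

Proof tree:
[∧R] p1, p0 ⊢ (p0 ∧ p1)
  [WL] p0, p0 ⊢ p0
    [Ax] p0 ⊢ p0
  [Ax] p1 ⊢ p1

Result: YES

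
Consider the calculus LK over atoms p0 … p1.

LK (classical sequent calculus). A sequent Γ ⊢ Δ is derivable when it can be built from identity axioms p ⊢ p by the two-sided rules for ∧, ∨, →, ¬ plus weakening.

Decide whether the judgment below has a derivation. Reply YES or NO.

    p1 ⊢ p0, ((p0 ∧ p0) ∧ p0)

Truth-table refutation:
  v=00: Γ:[p1=F] Δ:[p0=F, ((p0 ∧ p0) ∧ p0)=F] refutes=False
  v=01: Γ:[p1=T] Δ:[p0=F, ((p0 ∧ p0) ∧ p0)=F] refutes=True  ← countermodel

Result: NO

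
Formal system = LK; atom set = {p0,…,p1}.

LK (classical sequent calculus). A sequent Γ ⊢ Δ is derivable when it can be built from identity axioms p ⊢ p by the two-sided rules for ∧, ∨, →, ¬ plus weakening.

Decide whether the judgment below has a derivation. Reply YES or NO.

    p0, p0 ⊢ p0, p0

Proof tree:
[WL] p0, p0 ⊢ p0, p0
  [WR] p0 ⊢ p0, p0
    [Ax] p0 ⊢ p0

Result: YES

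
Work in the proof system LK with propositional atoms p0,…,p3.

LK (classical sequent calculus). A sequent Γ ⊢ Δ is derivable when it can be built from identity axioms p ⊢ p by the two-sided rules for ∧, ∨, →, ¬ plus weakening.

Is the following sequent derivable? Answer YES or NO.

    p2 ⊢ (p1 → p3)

Truth-table refutation:
  v=0000: Γ:[p2=F] Δ:[(p1 → p3)=T] refutes=False
  v=0001: Γ:[p2=F] Δ:[(p1 → p3)=T] refutes=False
  v=0010: Γ:[p2=T] Δ:[(p1 → p3)=T] refutes=False
  v=0011: Γ:[p2=T] Δ:[(p1 → p3)=T] refutes=False
  v=0100: Γ:[p2=F] Δ:[(p1 → p3)=F] refutes=False
  v=0101: Γ:[p2=F] Δ:[(p1 → p3)=T] refutes=False
  v=0110: Γ:[p2=T] Δ:[(p1 → p3)=F] refutes=True  ← countermodel

Result: NO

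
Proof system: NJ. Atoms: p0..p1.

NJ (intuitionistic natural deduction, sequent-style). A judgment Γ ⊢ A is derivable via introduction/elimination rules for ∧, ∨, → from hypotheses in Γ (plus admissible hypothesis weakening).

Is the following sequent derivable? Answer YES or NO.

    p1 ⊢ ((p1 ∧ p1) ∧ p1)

Derivation trace:
[∧I] p1 ⊢ ((p1 ∧ p1) ∧ p1)
  [∧I] p1 ⊢ (p1 ∧ p1)
    [Ax] p1 ⊢ p1
    [Ax] p1 ⊢ p1
  [Ax] p1 ⊢ p1

Result: YES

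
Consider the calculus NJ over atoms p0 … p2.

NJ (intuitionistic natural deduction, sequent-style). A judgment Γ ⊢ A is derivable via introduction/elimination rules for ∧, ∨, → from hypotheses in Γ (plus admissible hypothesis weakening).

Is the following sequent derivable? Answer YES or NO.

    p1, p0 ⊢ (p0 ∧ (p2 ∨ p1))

Derivation (root first):
[∧I] p1, p0 ⊢ (p0 ∧ (p2 ∨ p1))
  [Ax] p0 ⊢ p0
  [∨I₂] p1 ⊢ (p2 ∨ p1)
    [Ax] p1 ⊢ p1

Result: YES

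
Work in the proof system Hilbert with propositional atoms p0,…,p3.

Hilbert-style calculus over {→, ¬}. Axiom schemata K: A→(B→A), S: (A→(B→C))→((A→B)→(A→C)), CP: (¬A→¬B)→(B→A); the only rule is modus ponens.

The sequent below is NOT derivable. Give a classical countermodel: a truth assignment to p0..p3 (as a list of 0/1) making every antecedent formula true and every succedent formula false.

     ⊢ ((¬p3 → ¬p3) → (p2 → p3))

Search for a countermodel by truth-table:
  v=0000: Γ:[] Δ:[((¬p3 → ¬p3) → (p2 → p3))=T] refutes=False
  v=0001: Γ:[] Δ:[((¬p3 → ¬p3) → (p2 → p3))=T] refutes=False
  v=0010: Γ:[] Δ:[((¬p3 → ¬p3) → (p2 → p3))=F] refutes=True  ← countermodel

Result: [0, 0, 1, 0]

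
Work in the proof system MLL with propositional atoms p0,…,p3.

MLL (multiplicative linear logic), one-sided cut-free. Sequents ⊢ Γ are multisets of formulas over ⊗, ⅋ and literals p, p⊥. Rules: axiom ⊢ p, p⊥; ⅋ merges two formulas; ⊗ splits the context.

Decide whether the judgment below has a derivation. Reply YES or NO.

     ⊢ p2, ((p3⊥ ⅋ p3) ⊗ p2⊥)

Proof tree:
[⊗]  ⊢ p2, ((p3⊥ ⅋ p3) ⊗ p2⊥)
  [⅋]  ⊢ (p3⊥ ⅋ p3)
    [Ax]  ⊢ p3, p3⊥
  [Ax]  ⊢ p2, p2⊥

Result: YES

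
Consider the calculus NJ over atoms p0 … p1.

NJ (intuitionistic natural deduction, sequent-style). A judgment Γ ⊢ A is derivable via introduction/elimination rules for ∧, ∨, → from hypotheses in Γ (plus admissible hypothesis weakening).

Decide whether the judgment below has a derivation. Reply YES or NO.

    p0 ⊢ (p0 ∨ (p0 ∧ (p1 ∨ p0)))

Proof tree:
[∨I₂] p0 ⊢ (p0 ∨ (p0 ∧ (p1 ∨ p0)))
  [∧I] p0 ⊢ (p0 ∧ (p1 ∨ p0))
    [Ax] p0 ⊢ p0
    [∨I₂] p0 ⊢ (p1 ∨ p0)
      [Ax] p0 ⊢ p0

Result: YES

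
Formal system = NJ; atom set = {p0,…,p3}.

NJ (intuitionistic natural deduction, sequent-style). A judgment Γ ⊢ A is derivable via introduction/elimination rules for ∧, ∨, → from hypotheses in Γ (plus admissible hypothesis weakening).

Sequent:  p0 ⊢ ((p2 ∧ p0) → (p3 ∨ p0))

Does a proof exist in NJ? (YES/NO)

Derivation (root first):
[→I] p0 ⊢ ((p2 ∧ p0) → (p3 ∨ p0))
  [Wk] p0, (p2 ∧ p0) ⊢ (p3 ∨ p0)
    [∨I₂] p0 ⊢ (p3 ∨ p0)
      [Ax] p0 ⊢ p0

Result: YES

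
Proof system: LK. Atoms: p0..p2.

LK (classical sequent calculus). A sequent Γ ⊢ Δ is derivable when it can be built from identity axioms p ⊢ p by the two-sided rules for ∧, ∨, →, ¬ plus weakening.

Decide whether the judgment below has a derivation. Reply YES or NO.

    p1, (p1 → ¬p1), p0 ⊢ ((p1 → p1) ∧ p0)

Proof tree:
[∧R] p1, (p1 → ¬p1), p0 ⊢ ((p1 → p1) ∧ p0)
  [→R]  ⊢ (p1 → p1)
    [Ax] p1 ⊢ p1
  [→L] p1, p0, (p1 → ¬p1) ⊢ p0
    [WR] p0 ⊢ p0, p1
      [Ax] p0 ⊢ p0
    [¬L] p1, ¬p1 ⊢ 
      [Ax] p1 ⊢ p1

Result: YES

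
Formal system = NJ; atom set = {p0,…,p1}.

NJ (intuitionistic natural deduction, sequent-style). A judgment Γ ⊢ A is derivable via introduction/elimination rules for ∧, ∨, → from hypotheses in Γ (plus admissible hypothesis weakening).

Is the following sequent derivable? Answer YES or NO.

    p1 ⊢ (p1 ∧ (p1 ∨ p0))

Derivation (root first):
[→E] p1 ⊢ (p1 ∧ (p1 ∨ p0))
  [→I]  ⊢ (p1 → (p1 ∧ (p1 ∨ p0)))
    [∧I] p1 ⊢ (p1 ∧ (p1 ∨ p0))
      [Ax] p1 ⊢ p1
      [∨I₁] p1 ⊢ (p1 ∨ p0)
        [Ax] p1 ⊢ p1
  [Ax] p1 ⊢ p1

Result: YES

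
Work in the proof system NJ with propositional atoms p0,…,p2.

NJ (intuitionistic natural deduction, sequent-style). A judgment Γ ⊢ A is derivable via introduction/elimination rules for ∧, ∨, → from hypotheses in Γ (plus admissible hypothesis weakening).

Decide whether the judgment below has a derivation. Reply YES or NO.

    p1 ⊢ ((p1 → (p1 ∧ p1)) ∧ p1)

Derivation (root first):
[∧I] p1 ⊢ ((p1 → (p1 ∧ p1)) ∧ p1)
  [→I]  ⊢ (p1 → (p1 ∧ p1))
    [∧I] p1 ⊢ (p1 ∧ p1)
      [Ax] p1 ⊢ p1
      [Ax] p1 ⊢ p1
  [Ax] p1 ⊢ p1

Result: YES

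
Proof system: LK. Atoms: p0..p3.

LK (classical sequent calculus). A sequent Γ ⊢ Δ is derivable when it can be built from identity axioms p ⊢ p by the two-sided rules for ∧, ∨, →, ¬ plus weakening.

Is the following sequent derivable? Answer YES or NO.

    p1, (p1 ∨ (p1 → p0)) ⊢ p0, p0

Truth-table refutation:
  v=0000: Γ:[p1=F, (p1 ∨ (p1 → p0))=T] Δ:[p0=F, p0=F] refutes=False
  v=0001: Γ:[p1=F, (p1 ∨ (p1 → p0))=T] Δ:[p0=F, p0=F] refutes=False
  v=0010: Γ:[p1=F, (p1 ∨ (p1 → p0))=T] Δ:[p0=F, p0=F] refutes=False
  v=0011: Γ:[p1=F, (p1 ∨ (p1 → p0))=T] Δ:[p0=F, p0=F] refutes=False
  v=0100: Γ:[p1=T, (p1 ∨ (p1 → p0))=T] Δ:[p0=F, p0=F] refutes=True  ← countermodel

Result: NO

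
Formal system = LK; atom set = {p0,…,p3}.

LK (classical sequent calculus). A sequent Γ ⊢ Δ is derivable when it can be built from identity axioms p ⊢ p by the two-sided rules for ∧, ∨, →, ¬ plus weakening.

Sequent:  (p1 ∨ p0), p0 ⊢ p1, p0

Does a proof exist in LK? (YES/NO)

Derivation (root first):
[WL] (p1 ∨ p0), p0 ⊢ p1, p0
  [∨L] (p1 ∨ p0) ⊢ p1, p0
    [Ax] p1 ⊢ p1
    [Ax] p0 ⊢ p0

Result: YES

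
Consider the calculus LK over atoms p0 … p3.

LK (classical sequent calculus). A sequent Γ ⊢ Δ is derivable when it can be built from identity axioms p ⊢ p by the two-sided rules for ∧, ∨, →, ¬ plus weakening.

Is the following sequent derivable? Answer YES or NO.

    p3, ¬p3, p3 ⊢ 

Derivation (root first):
[WL] p3, ¬p3, p3 ⊢ 
  [¬L] p3, ¬p3 ⊢ 
    [Ax] p3 ⊢ p3

Result: YES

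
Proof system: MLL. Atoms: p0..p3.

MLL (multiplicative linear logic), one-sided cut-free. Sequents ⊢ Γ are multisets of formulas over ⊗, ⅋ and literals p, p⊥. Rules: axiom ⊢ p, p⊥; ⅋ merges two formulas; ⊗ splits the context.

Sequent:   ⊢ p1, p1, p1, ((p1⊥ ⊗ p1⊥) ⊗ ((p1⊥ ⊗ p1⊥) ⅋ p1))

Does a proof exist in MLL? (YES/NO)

Derivation trace:
[⊗]  ⊢ p1, p1, p1, ((p1⊥ ⊗ p1⊥) ⊗ ((p1⊥ ⊗ p1⊥) ⅋ p1))
  [⊗]  ⊢ p1, p1, (p1⊥ ⊗ p1⊥)
    [Ax]  ⊢ p1, p1⊥
    [Ax]  ⊢ p1, p1⊥
  [⅋]  ⊢ p1, ((p1⊥ ⊗ p1⊥) ⅋ p1)
    [⊗]  ⊢ p1, p1, (p1⊥ ⊗ p1⊥)
      [Ax]  ⊢ p1, p1⊥
      [Ax]  ⊢ p1, p1⊥

Result: YES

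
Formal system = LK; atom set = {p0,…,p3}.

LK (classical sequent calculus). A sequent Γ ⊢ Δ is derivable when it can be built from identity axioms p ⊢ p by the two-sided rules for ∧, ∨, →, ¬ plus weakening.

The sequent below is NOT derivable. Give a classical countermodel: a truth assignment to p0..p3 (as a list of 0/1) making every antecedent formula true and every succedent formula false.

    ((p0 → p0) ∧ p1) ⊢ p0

Enumerate valuations to refute Γ ⊢ Δ:
  v=0000: Γ:[((p0 → p0) ∧ p1)=F] Δ:[p0=F] refutes=False
  v=0001: Γ:[((p0 → p0) ∧ p1)=F] Δ:[p0=F] refutes=False
  v=0010: Γ:[((p0 → p0) ∧ p1)=F] Δ:[p0=F] refutes=False
  v=0011: Γ:[((p0 → p0) ∧ p1)=F] Δ:[p0=F] refutes=False
  v=0100: Γ:[((p0 → p0) ∧ p1)=T] Δ:[p0=F] refutes=True  ← countermodel

Result: [0, 1, 0, 0]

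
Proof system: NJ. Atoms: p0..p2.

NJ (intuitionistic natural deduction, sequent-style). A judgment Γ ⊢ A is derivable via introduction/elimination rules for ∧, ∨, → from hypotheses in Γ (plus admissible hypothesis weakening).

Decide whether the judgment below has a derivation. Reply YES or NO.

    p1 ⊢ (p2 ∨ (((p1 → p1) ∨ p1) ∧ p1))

Proof tree:
[∨I₂] p1 ⊢ (p2 ∨ (((p1 → p1) ∨ p1) ∧ p1))
  [∧I] p1 ⊢ (((p1 → p1) ∨ p1) ∧ p1)
    [∨I₁]  ⊢ ((p1 → p1) ∨ p1)
      [→I]  ⊢ (p1 → p1)
        [Ax] p1 ⊢ p1
    [Ax] p1 ⊢ p1

Result: YES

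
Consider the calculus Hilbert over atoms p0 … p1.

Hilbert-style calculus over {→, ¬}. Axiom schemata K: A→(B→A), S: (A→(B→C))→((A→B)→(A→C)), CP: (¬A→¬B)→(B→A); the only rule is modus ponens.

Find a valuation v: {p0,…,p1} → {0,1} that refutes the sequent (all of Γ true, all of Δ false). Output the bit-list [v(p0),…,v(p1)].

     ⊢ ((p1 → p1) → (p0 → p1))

Truth-table refutation:
  v=00: Γ:[] Δ:[((p1 → p1) → (p0 → p1))=T] refutes=False
  v=01: Γ:[] Δ:[((p1 → p1) → (p0 → p1))=T] refutes=False
  v=10: Γ:[] Δ:[((p1 → p1) → (p0 → p1))=F] refutes=True  ← countermodel

Result: [1, 0]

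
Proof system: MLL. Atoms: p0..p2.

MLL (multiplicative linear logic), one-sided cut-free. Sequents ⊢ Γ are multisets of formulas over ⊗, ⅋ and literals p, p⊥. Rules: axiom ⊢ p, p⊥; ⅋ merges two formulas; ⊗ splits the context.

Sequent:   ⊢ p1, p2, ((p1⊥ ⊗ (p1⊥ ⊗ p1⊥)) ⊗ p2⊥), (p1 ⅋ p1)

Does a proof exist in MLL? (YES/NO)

Proof tree:
[⅋]  ⊢ p1, p2, ((p1⊥ ⊗ (p1⊥ ⊗ p1⊥)) ⊗ p2⊥), (p1 ⅋ p1)
  [⊗]  ⊢ p1, p1, p1, p2, ((p1⊥ ⊗ (p1⊥ ⊗ p1⊥)) ⊗ p2⊥)
    [⊗]  ⊢ p1, p1, p1, (p1⊥ ⊗ (p1⊥ ⊗ p1⊥))
      [Ax]  ⊢ p1, p1⊥
      [⊗]  ⊢ p1, p1, (p1⊥ ⊗ p1⊥)
        [Ax]  ⊢ p1, p1⊥
        [Ax]  ⊢ p1, p1⊥
    [Ax]  ⊢ p2, p2⊥

Result: YES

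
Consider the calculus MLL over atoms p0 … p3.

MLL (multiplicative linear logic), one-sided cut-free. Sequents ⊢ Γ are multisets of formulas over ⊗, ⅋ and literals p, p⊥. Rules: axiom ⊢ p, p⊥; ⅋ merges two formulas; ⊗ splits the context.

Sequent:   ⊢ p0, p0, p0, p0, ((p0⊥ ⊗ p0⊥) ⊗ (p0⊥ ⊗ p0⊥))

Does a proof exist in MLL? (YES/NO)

Proof tree:
[⊗]  ⊢ p0, p0, p0, p0, ((p0⊥ ⊗ p0⊥) ⊗ (p0⊥ ⊗ p0⊥))
  [⊗]  ⊢ p0, p0, (p0⊥ ⊗ p0⊥)
    [Ax]  ⊢ p0, p0⊥
    [Ax]  ⊢ p0, p0⊥
  [⊗]  ⊢ p0, p0, (p0⊥ ⊗ p0⊥)
    [Ax]  ⊢ p0, p0⊥
    [Ax]  ⊢ p0, p0⊥

Result: YES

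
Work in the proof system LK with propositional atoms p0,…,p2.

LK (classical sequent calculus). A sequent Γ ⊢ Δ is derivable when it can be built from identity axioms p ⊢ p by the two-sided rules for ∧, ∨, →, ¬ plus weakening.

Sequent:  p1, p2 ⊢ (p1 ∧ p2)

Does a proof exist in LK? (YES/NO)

Derivation (root first):
[∧R] p1, p2 ⊢ (p1 ∧ p2)
  [Ax] p1 ⊢ p1
  [WL] p2, p1 ⊢ p2
    [Ax] p2 ⊢ p2

Result: YES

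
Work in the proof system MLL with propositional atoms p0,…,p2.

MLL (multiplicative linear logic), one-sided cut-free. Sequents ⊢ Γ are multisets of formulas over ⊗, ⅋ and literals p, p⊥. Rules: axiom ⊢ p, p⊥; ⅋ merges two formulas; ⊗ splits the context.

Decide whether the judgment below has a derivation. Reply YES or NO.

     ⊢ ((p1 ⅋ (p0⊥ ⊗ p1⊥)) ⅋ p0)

Derivation (root first):
[⅋]  ⊢ ((p1 ⅋ (p0⊥ ⊗ p1⊥)) ⅋ p0)
  [⅋]  ⊢ p0, (p1 ⅋ (p0⊥ ⊗ p1⊥))
    [⊗]  ⊢ p0, p1, (p0⊥ ⊗ p1⊥)
      [Ax]  ⊢ p0, p0⊥
      [Ax]  ⊢ p1, p1⊥

Result: YES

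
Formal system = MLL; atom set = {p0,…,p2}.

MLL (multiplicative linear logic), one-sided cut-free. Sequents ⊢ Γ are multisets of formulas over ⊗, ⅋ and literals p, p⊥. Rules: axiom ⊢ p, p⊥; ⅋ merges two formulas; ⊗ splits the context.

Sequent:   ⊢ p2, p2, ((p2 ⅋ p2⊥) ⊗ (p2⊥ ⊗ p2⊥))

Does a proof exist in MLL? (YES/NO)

Derivation (root first):
[⊗]  ⊢ p2, p2, ((p2 ⅋ p2⊥) ⊗ (p2⊥ ⊗ p2⊥))
  [⅋]  ⊢ (p2 ⅋ p2⊥)
    [Ax]  ⊢ p2, p2⊥
  [⊗]  ⊢ p2, p2, (p2⊥ ⊗ p2⊥)
    [Ax]  ⊢ p2, p2⊥
    [Ax]  ⊢ p2, p2⊥

Result: YES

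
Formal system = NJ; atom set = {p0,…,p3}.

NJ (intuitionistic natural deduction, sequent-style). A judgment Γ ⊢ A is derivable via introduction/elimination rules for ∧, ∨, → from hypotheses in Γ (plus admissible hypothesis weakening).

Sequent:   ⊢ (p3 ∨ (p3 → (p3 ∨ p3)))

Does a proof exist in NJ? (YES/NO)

Derivation (root first):
[∨I₂]  ⊢ (p3 ∨ (p3 → (p3 ∨ p3)))
  [→I]  ⊢ (p3 → (p3 ∨ p3))
    [∨I₁] p3 ⊢ (p3 ∨ p3)
      [Ax] p3 ⊢ p3

Result: YES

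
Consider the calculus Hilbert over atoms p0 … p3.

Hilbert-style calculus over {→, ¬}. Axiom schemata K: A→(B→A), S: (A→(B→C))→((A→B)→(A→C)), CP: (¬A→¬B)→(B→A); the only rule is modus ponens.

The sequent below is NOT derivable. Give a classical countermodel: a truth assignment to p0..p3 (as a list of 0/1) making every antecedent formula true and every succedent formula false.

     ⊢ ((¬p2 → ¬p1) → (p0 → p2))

Truth-table refutation:
  v=0000: Γ:[] Δ:[((¬p2 → ¬p1) → (p0 → p2))=T] refutes=False
  v=0001: Γ:[] Δ:[((¬p2 → ¬p1) → (p0 → p2))=T] refutes=False
  v=0010: Γ:[] Δ:[((¬p2 → ¬p1) → (p0 → p2))=T] refutes=False
  v=0011: Γ:[] Δ:[((¬p2 → ¬p1) → (p0 → p2))=T] refutes=False
  v=0100: Γ:[] Δ:[((¬p2 → ¬p1) → (p0 → p2))=T] refutes=False
  v=0101: Γ:[] Δ:[((¬p2 → ¬p1) → (p0 → p2))=T] refutes=False
  v=0110: Γ:[] Δ:[((¬p2 → ¬p1) → (p0 → p2))=T] refutes=False
  v=0111: Γ:[] Δ:[((¬p2 → ¬p1) → (p0 → p2))=T] refutes=False
  v=1000: Γ:[] Δ:[((¬p2 → ¬p1) → (p0 → p2))=F] refutes=True  ← countermodel

Result: [1, 0, 0, 0]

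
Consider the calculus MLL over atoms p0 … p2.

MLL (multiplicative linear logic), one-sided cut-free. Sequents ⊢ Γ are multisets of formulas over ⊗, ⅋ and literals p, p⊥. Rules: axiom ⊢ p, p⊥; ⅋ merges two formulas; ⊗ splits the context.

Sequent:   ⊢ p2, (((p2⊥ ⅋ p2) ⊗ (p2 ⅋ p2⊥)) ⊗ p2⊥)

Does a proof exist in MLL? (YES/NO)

Derivation trace:
[⊗]  ⊢ p2, (((p2⊥ ⅋ p2) ⊗ (p2 ⅋ p2⊥)) ⊗ p2⊥)
  [⊗]  ⊢ ((p2⊥ ⅋ p2) ⊗ (p2 ⅋ p2⊥))
    [⅋]  ⊢ (p2⊥ ⅋ p2)
      [Ax]  ⊢ p2, p2⊥
    [⅋]  ⊢ (p2 ⅋ p2⊥)
      [Ax]  ⊢ p2, p2⊥
  [Ax]  ⊢ p2, p2⊥

Result: YES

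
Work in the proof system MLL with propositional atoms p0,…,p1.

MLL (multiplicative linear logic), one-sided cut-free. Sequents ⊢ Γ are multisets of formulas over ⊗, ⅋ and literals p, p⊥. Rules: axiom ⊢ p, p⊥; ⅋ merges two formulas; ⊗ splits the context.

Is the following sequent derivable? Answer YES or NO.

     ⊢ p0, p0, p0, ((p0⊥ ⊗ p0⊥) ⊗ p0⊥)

Derivation trace:
[⊗]  ⊢ p0, p0, p0, ((p0⊥ ⊗ p0⊥) ⊗ p0⊥)
  [⊗]  ⊢ p0, p0, (p0⊥ ⊗ p0⊥)
    [Ax]  ⊢ p0, p0⊥
    [Ax]  ⊢ p0, p0⊥
  [Ax]  ⊢ p0, p0⊥

Result: YES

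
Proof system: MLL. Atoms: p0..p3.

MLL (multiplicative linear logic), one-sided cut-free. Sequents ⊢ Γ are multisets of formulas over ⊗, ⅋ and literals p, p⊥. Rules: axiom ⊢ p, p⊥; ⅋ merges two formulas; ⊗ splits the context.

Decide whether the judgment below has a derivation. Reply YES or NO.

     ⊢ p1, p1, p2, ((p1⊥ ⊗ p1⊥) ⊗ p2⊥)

Derivation (root first):
[⊗]  ⊢ p1, p1, p2, ((p1⊥ ⊗ p1⊥) ⊗ p2⊥)
  [⊗]  ⊢ p1, p1, (p1⊥ ⊗ p1⊥)
    [Ax]  ⊢ p1, p1⊥
    [Ax]  ⊢ p1, p1⊥
  [Ax]  ⊢ p2, p2⊥

Result: YES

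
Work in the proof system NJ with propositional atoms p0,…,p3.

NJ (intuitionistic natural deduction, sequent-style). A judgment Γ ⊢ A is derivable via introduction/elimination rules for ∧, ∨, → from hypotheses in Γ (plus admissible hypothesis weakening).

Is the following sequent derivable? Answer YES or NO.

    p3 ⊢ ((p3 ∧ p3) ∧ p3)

Proof tree:
[∧I] p3 ⊢ ((p3 ∧ p3) ∧ p3)
  [Wk] p3, p3 ⊢ (p3 ∧ p3)
    [∧I] p3 ⊢ (p3 ∧ p3)
      [Ax] p3 ⊢ p3
      [Ax] p3 ⊢ p3
  [Ax] p3 ⊢ p3

Result: YES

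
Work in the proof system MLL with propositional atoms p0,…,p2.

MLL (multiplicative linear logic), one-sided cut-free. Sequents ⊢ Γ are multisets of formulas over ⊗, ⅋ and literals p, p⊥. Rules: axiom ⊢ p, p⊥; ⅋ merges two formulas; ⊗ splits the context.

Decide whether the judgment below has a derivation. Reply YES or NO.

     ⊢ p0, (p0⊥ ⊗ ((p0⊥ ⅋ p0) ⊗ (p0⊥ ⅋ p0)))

Derivation (root first):
[⊗]  ⊢ p0, (p0⊥ ⊗ ((p0⊥ ⅋ p0) ⊗ (p0⊥ ⅋ p0)))
  [Ax]  ⊢ p0, p0⊥
  [⊗]  ⊢ ((p0⊥ ⅋ p0) ⊗ (p0⊥ ⅋ p0))
    [⅋]  ⊢ (p0⊥ ⅋ p0)
      [Ax]  ⊢ p0, p0⊥
    [⅋]  ⊢ (p0⊥ ⅋ p0)
      [Ax]  ⊢ p0, p0⊥

Result: YES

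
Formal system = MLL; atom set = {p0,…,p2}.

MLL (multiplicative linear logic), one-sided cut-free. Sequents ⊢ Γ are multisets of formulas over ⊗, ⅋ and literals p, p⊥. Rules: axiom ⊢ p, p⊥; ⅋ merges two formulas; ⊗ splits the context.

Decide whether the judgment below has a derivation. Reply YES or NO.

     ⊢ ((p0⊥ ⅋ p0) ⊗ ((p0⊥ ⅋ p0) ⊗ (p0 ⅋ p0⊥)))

Proof tree:
[⊗]  ⊢ ((p0⊥ ⅋ p0) ⊗ ((p0⊥ ⅋ p0) ⊗ (p0 ⅋ p0⊥)))
  [⅋]  ⊢ (p0⊥ ⅋ p0)
    [Ax]  ⊢ p0, p0⊥
  [⊗]  ⊢ ((p0⊥ ⅋ p0) ⊗ (p0 ⅋ p0⊥))
    [⅋]  ⊢ (p0⊥ ⅋ p0)
      [Ax]  ⊢ p0, p0⊥
    [⅋]  ⊢ (p0 ⅋ p0⊥)
      [Ax]  ⊢ p0, p0⊥

Result: YES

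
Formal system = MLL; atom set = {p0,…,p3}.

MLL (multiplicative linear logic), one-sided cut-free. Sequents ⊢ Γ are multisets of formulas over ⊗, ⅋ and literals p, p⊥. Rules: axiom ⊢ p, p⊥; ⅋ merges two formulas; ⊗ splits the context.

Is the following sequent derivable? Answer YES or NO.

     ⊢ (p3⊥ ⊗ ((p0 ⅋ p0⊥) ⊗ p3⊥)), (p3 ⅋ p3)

Proof tree:
[⅋]  ⊢ (p3⊥ ⊗ ((p0 ⅋ p0⊥) ⊗ p3⊥)), (p3 ⅋ p3)
  [⊗]  ⊢ p3, p3, (p3⊥ ⊗ ((p0 ⅋ p0⊥) ⊗ p3⊥))
    [Ax]  ⊢ p3, p3⊥
    [⊗]  ⊢ p3, ((p0 ⅋ p0⊥) ⊗ p3⊥)
      [⅋]  ⊢ (p0 ⅋ p0⊥)
        [Ax]  ⊢ p0, p0⊥
      [Ax]  ⊢ p3, p3⊥

Result: YES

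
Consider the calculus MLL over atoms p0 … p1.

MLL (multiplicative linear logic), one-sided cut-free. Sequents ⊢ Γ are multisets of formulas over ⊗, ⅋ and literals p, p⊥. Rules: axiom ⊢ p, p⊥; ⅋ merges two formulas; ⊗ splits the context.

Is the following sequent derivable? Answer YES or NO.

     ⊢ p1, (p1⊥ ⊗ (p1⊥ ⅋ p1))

Derivation trace:
[⊗]  ⊢ p1, (p1⊥ ⊗ (p1⊥ ⅋ p1))
  [Ax]  ⊢ p1, p1⊥
  [⅋]  ⊢ (p1⊥ ⅋ p1)
    [Ax]  ⊢ p1, p1⊥

Result: YES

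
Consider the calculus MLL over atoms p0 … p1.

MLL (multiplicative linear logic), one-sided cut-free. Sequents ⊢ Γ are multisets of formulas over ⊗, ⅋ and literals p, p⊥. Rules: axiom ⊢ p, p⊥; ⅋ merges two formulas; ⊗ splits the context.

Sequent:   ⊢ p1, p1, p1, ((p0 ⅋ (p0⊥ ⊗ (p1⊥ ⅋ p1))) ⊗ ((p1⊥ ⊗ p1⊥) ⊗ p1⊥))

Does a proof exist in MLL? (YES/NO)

Derivation trace:
[⊗]  ⊢ p1, p1, p1, ((p0 ⅋ (p0⊥ ⊗ (p1⊥ ⅋ p1))) ⊗ ((p1⊥ ⊗ p1⊥) ⊗ p1⊥))
  [⅋]  ⊢ (p0 ⅋ (p0⊥ ⊗ (p1⊥ ⅋ p1)))
    [⊗]  ⊢ p0, (p0⊥ ⊗ (p1⊥ ⅋ p1))
      [Ax]  ⊢ p0, p0⊥
      [⅋]  ⊢ (p1⊥ ⅋ p1)
        [Ax]  ⊢ p1, p1⊥
  [⊗]  ⊢ p1, p1, p1, ((p1⊥ ⊗ p1⊥) ⊗ p1⊥)
    [⊗]  ⊢ p1, p1, (p1⊥ ⊗ p1⊥)
      [Ax]  ⊢ p1, p1⊥
      [Ax]  ⊢ p1, p1⊥
    [Ax]  ⊢ p1, p1⊥

Result: YES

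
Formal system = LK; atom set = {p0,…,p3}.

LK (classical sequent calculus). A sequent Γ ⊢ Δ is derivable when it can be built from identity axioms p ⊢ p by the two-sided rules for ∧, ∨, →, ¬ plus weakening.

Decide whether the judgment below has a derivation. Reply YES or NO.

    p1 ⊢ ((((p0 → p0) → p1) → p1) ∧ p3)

Search for a countermodel by truth-table:
  v=0000: Γ:[p1=F] Δ:[((((p0 → p0) → p1) → p1) ∧ p3)=F] refutes=False
  v=0001: Γ:[p1=F] Δ:[((((p0 → p0) → p1) → p1) ∧ p3)=T] refutes=False
  v=0010: Γ:[p1=F] Δ:[((((p0 → p0) → p1) → p1) ∧ p3)=F] refutes=False
  v=0011: Γ:[p1=F] Δ:[((((p0 → p0) → p1) → p1) ∧ p3)=T] refutes=False
  v=0100: Γ:[p1=T] Δ:[((((p0 → p0) → p1) → p1) ∧ p3)=F] refutes=True  ← countermodel

Result: NO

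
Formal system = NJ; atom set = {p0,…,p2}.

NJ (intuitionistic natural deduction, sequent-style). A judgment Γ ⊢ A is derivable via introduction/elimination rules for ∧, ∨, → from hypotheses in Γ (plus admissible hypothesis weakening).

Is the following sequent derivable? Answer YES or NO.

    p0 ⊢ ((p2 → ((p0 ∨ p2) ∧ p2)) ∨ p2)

Derivation trace:
[∨I₁] p0 ⊢ ((p2 → ((p0 ∨ p2) ∧ p2)) ∨ p2)
  [→I] p0 ⊢ (p2 → ((p0 ∨ p2) ∧ p2))
    [∧I] p2, p0 ⊢ ((p0 ∨ p2) ∧ p2)
      [∨I₁] p0 ⊢ (p0 ∨ p2)
        [Ax] p0 ⊢ p0
      [Ax] p2 ⊢ p2

Result: YES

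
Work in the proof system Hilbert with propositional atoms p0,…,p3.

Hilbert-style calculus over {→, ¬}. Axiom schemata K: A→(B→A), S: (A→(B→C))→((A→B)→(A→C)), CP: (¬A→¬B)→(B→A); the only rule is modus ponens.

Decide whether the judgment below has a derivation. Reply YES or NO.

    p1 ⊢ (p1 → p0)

Enumerate valuations to refute Γ ⊢ Δ:
  v=0000: Γ:[p1=F] Δ:[(p1 → p0)=T] refutes=False
  v=0001: Γ:[p1=F] Δ:[(p1 → p0)=T] refutes=False
  v=0010: Γ:[p1=F] Δ:[(p1 → p0)=T] refutes=False
  v=0011: Γ:[p1=F] Δ:[(p1 → p0)=T] refutes=False
  v=0100: Γ:[p1=T] Δ:[(p1 → p0)=F] refutes=True  ← countermodel

Result: NO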